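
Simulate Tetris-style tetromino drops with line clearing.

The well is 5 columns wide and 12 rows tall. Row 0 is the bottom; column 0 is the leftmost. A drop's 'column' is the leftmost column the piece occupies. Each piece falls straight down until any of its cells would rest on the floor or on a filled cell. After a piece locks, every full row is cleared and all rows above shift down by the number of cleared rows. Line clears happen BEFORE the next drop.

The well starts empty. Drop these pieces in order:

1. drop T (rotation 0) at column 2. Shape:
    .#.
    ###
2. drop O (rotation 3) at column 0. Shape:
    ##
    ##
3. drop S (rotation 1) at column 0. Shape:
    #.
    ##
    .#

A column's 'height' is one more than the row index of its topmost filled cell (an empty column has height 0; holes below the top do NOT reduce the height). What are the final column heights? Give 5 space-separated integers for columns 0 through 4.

Drop 1: T rot0 at col 2 lands with bottom-row=0; cleared 0 line(s) (total 0); column heights now [0 0 1 2 1], max=2
Drop 2: O rot3 at col 0 lands with bottom-row=0; cleared 1 line(s) (total 1); column heights now [1 1 0 1 0], max=1
Drop 3: S rot1 at col 0 lands with bottom-row=1; cleared 0 line(s) (total 1); column heights now [4 3 0 1 0], max=4

Answer: 4 3 0 1 0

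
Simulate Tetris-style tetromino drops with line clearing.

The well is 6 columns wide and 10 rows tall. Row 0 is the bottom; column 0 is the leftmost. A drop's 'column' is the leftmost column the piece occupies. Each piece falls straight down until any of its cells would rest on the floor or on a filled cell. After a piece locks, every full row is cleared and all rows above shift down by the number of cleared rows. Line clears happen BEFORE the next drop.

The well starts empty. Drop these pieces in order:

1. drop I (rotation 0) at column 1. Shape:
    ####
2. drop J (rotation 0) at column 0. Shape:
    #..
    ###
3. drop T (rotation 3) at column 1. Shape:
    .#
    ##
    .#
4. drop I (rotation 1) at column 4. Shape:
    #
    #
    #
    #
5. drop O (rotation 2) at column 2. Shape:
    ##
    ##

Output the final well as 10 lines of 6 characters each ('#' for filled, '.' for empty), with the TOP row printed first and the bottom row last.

Answer: ......
......
......
..##..
..##..
..#.#.
.##.#.
#.#.#.
###.#.
.####.

Derivation:
Drop 1: I rot0 at col 1 lands with bottom-row=0; cleared 0 line(s) (total 0); column heights now [0 1 1 1 1 0], max=1
Drop 2: J rot0 at col 0 lands with bottom-row=1; cleared 0 line(s) (total 0); column heights now [3 2 2 1 1 0], max=3
Drop 3: T rot3 at col 1 lands with bottom-row=2; cleared 0 line(s) (total 0); column heights now [3 4 5 1 1 0], max=5
Drop 4: I rot1 at col 4 lands with bottom-row=1; cleared 0 line(s) (total 0); column heights now [3 4 5 1 5 0], max=5
Drop 5: O rot2 at col 2 lands with bottom-row=5; cleared 0 line(s) (total 0); column heights now [3 4 7 7 5 0], max=7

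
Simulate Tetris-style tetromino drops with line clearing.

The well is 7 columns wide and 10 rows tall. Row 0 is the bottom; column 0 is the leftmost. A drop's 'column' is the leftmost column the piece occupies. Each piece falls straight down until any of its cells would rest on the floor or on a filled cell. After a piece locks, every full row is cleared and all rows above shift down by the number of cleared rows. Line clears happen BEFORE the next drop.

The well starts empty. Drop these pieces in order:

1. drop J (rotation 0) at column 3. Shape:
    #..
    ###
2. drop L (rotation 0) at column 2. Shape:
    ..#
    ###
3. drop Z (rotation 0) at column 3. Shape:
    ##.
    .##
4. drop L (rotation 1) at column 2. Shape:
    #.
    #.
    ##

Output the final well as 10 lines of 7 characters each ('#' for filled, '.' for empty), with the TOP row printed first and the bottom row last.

Drop 1: J rot0 at col 3 lands with bottom-row=0; cleared 0 line(s) (total 0); column heights now [0 0 0 2 1 1 0], max=2
Drop 2: L rot0 at col 2 lands with bottom-row=2; cleared 0 line(s) (total 0); column heights now [0 0 3 3 4 1 0], max=4
Drop 3: Z rot0 at col 3 lands with bottom-row=4; cleared 0 line(s) (total 0); column heights now [0 0 3 6 6 5 0], max=6
Drop 4: L rot1 at col 2 lands with bottom-row=6; cleared 0 line(s) (total 0); column heights now [0 0 9 7 6 5 0], max=9

Answer: .......
..#....
..#....
..##...
...##..
....##.
....#..
..###..
...#...
...###.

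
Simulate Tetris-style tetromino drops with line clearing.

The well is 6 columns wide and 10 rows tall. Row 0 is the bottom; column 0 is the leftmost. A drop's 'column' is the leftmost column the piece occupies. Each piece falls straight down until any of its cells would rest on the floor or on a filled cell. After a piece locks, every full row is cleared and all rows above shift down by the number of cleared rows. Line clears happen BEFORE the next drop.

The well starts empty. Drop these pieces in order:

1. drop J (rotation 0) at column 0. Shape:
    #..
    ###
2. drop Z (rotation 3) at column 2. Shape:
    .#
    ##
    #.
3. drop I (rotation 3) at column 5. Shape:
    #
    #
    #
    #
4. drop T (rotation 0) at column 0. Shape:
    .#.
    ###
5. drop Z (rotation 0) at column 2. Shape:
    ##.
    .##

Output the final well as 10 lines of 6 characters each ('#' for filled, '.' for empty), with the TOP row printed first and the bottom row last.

Answer: ......
......
......
......
..##..
.#.##.
####.#
..##.#
#.#..#
###..#

Derivation:
Drop 1: J rot0 at col 0 lands with bottom-row=0; cleared 0 line(s) (total 0); column heights now [2 1 1 0 0 0], max=2
Drop 2: Z rot3 at col 2 lands with bottom-row=1; cleared 0 line(s) (total 0); column heights now [2 1 3 4 0 0], max=4
Drop 3: I rot3 at col 5 lands with bottom-row=0; cleared 0 line(s) (total 0); column heights now [2 1 3 4 0 4], max=4
Drop 4: T rot0 at col 0 lands with bottom-row=3; cleared 0 line(s) (total 0); column heights now [4 5 4 4 0 4], max=5
Drop 5: Z rot0 at col 2 lands with bottom-row=4; cleared 0 line(s) (total 0); column heights now [4 5 6 6 5 4], max=6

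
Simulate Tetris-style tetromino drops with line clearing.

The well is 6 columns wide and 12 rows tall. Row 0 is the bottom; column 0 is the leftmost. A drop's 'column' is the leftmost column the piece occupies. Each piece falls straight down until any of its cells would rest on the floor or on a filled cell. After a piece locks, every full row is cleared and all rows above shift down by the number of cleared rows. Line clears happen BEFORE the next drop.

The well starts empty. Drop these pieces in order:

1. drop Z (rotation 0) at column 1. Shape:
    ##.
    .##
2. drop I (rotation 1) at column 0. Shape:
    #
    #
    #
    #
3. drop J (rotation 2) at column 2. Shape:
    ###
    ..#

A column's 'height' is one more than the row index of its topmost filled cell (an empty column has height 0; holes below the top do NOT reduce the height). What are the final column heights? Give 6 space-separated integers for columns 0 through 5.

Answer: 4 2 3 3 3 0

Derivation:
Drop 1: Z rot0 at col 1 lands with bottom-row=0; cleared 0 line(s) (total 0); column heights now [0 2 2 1 0 0], max=2
Drop 2: I rot1 at col 0 lands with bottom-row=0; cleared 0 line(s) (total 0); column heights now [4 2 2 1 0 0], max=4
Drop 3: J rot2 at col 2 lands with bottom-row=1; cleared 0 line(s) (total 0); column heights now [4 2 3 3 3 0], max=4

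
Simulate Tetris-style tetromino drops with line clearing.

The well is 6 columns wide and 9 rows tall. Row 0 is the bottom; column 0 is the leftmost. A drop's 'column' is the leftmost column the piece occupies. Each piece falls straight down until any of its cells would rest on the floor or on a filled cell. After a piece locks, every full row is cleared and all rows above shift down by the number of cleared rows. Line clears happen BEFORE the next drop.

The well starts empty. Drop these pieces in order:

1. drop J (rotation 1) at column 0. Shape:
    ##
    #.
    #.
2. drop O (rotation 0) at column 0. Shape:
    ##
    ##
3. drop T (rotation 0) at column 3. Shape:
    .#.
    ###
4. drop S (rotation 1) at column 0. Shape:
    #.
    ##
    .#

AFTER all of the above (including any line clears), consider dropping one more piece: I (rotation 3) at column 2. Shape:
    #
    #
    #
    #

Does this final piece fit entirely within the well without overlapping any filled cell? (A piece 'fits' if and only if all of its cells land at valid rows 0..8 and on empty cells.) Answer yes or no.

Drop 1: J rot1 at col 0 lands with bottom-row=0; cleared 0 line(s) (total 0); column heights now [3 3 0 0 0 0], max=3
Drop 2: O rot0 at col 0 lands with bottom-row=3; cleared 0 line(s) (total 0); column heights now [5 5 0 0 0 0], max=5
Drop 3: T rot0 at col 3 lands with bottom-row=0; cleared 0 line(s) (total 0); column heights now [5 5 0 1 2 1], max=5
Drop 4: S rot1 at col 0 lands with bottom-row=5; cleared 0 line(s) (total 0); column heights now [8 7 0 1 2 1], max=8
Test piece I rot3 at col 2 (width 1): heights before test = [8 7 0 1 2 1]; fits = True

Answer: yes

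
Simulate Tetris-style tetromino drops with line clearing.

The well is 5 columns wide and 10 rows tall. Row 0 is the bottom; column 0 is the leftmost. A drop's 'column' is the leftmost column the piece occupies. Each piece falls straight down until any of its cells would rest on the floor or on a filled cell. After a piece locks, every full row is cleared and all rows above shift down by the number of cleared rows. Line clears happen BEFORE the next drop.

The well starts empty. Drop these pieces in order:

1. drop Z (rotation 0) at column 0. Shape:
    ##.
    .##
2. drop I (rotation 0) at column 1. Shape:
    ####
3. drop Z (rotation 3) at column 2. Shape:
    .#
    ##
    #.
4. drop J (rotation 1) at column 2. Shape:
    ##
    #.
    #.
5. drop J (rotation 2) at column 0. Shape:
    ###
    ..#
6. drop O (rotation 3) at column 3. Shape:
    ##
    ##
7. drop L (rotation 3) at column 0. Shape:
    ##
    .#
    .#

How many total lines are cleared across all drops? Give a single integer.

Drop 1: Z rot0 at col 0 lands with bottom-row=0; cleared 0 line(s) (total 0); column heights now [2 2 1 0 0], max=2
Drop 2: I rot0 at col 1 lands with bottom-row=2; cleared 0 line(s) (total 0); column heights now [2 3 3 3 3], max=3
Drop 3: Z rot3 at col 2 lands with bottom-row=3; cleared 0 line(s) (total 0); column heights now [2 3 5 6 3], max=6
Drop 4: J rot1 at col 2 lands with bottom-row=5; cleared 0 line(s) (total 0); column heights now [2 3 8 8 3], max=8
Drop 5: J rot2 at col 0 lands with bottom-row=8; cleared 0 line(s) (total 0); column heights now [10 10 10 8 3], max=10
Drop 6: O rot3 at col 3 lands with bottom-row=8; cleared 1 line(s) (total 1); column heights now [2 3 9 9 9], max=9
Drop 7: L rot3 at col 0 lands with bottom-row=3; cleared 0 line(s) (total 1); column heights now [6 6 9 9 9], max=9

Answer: 1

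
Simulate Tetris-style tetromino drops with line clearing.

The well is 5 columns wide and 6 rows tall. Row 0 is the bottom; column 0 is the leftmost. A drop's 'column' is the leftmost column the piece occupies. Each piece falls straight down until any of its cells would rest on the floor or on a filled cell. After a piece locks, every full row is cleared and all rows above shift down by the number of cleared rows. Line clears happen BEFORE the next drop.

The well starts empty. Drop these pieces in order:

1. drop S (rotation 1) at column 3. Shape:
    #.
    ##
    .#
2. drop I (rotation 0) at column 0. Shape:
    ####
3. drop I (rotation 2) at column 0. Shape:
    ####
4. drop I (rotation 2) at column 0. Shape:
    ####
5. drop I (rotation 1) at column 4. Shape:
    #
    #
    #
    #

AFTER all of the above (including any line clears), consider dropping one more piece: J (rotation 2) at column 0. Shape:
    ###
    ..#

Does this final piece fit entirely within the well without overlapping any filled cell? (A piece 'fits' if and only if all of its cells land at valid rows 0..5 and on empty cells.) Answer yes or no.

Drop 1: S rot1 at col 3 lands with bottom-row=0; cleared 0 line(s) (total 0); column heights now [0 0 0 3 2], max=3
Drop 2: I rot0 at col 0 lands with bottom-row=3; cleared 0 line(s) (total 0); column heights now [4 4 4 4 2], max=4
Drop 3: I rot2 at col 0 lands with bottom-row=4; cleared 0 line(s) (total 0); column heights now [5 5 5 5 2], max=5
Drop 4: I rot2 at col 0 lands with bottom-row=5; cleared 0 line(s) (total 0); column heights now [6 6 6 6 2], max=6
Drop 5: I rot1 at col 4 lands with bottom-row=2; cleared 3 line(s) (total 3); column heights now [0 0 0 3 3], max=3
Test piece J rot2 at col 0 (width 3): heights before test = [0 0 0 3 3]; fits = True

Answer: yes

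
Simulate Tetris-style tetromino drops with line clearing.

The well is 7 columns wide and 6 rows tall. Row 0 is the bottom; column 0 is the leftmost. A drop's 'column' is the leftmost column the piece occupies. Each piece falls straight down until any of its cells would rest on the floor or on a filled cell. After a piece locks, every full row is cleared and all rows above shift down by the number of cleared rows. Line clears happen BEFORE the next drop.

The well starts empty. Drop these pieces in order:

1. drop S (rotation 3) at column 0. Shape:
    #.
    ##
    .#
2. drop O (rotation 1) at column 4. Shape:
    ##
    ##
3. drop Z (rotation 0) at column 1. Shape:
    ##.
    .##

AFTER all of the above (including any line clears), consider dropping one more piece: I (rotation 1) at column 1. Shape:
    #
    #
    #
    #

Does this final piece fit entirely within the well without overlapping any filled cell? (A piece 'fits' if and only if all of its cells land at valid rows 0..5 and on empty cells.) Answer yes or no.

Drop 1: S rot3 at col 0 lands with bottom-row=0; cleared 0 line(s) (total 0); column heights now [3 2 0 0 0 0 0], max=3
Drop 2: O rot1 at col 4 lands with bottom-row=0; cleared 0 line(s) (total 0); column heights now [3 2 0 0 2 2 0], max=3
Drop 3: Z rot0 at col 1 lands with bottom-row=1; cleared 0 line(s) (total 0); column heights now [3 3 3 2 2 2 0], max=3
Test piece I rot1 at col 1 (width 1): heights before test = [3 3 3 2 2 2 0]; fits = False

Answer: no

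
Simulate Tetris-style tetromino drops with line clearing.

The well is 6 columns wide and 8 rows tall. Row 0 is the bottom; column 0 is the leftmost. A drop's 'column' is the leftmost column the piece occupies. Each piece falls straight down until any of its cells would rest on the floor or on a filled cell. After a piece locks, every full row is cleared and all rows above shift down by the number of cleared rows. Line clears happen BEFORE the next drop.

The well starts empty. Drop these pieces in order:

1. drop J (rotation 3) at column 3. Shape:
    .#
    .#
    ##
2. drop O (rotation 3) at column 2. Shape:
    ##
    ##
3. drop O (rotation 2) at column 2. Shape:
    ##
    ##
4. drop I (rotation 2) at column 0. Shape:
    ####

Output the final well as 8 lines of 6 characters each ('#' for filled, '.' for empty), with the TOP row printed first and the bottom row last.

Answer: ......
......
####..
..##..
..##..
..###.
..###.
...##.

Derivation:
Drop 1: J rot3 at col 3 lands with bottom-row=0; cleared 0 line(s) (total 0); column heights now [0 0 0 1 3 0], max=3
Drop 2: O rot3 at col 2 lands with bottom-row=1; cleared 0 line(s) (total 0); column heights now [0 0 3 3 3 0], max=3
Drop 3: O rot2 at col 2 lands with bottom-row=3; cleared 0 line(s) (total 0); column heights now [0 0 5 5 3 0], max=5
Drop 4: I rot2 at col 0 lands with bottom-row=5; cleared 0 line(s) (total 0); column heights now [6 6 6 6 3 0], max=6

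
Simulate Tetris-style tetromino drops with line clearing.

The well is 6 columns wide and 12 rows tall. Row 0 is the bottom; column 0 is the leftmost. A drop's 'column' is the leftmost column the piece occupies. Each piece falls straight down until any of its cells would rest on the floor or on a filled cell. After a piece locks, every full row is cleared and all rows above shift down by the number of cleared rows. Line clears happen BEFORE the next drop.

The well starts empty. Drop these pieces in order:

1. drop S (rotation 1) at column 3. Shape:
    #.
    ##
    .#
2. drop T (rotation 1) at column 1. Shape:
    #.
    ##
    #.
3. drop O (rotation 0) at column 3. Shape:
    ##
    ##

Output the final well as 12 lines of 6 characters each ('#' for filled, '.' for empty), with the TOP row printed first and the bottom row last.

Drop 1: S rot1 at col 3 lands with bottom-row=0; cleared 0 line(s) (total 0); column heights now [0 0 0 3 2 0], max=3
Drop 2: T rot1 at col 1 lands with bottom-row=0; cleared 0 line(s) (total 0); column heights now [0 3 2 3 2 0], max=3
Drop 3: O rot0 at col 3 lands with bottom-row=3; cleared 0 line(s) (total 0); column heights now [0 3 2 5 5 0], max=5

Answer: ......
......
......
......
......
......
......
...##.
...##.
.#.#..
.####.
.#..#.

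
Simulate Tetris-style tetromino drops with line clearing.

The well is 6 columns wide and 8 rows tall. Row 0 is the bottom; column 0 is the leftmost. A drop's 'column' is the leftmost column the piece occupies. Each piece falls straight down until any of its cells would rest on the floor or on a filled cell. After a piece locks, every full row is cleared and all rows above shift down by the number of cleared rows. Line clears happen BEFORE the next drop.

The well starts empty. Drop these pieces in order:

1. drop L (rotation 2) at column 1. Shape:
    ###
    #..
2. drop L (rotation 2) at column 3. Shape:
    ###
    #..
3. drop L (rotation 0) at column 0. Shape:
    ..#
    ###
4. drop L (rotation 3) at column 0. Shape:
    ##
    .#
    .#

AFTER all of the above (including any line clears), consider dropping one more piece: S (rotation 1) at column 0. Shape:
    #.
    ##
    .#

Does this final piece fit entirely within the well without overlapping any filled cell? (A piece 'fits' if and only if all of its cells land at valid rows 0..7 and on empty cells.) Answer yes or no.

Answer: no

Derivation:
Drop 1: L rot2 at col 1 lands with bottom-row=0; cleared 0 line(s) (total 0); column heights now [0 2 2 2 0 0], max=2
Drop 2: L rot2 at col 3 lands with bottom-row=2; cleared 0 line(s) (total 0); column heights now [0 2 2 4 4 4], max=4
Drop 3: L rot0 at col 0 lands with bottom-row=2; cleared 0 line(s) (total 0); column heights now [3 3 4 4 4 4], max=4
Drop 4: L rot3 at col 0 lands with bottom-row=3; cleared 0 line(s) (total 0); column heights now [6 6 4 4 4 4], max=6
Test piece S rot1 at col 0 (width 2): heights before test = [6 6 4 4 4 4]; fits = False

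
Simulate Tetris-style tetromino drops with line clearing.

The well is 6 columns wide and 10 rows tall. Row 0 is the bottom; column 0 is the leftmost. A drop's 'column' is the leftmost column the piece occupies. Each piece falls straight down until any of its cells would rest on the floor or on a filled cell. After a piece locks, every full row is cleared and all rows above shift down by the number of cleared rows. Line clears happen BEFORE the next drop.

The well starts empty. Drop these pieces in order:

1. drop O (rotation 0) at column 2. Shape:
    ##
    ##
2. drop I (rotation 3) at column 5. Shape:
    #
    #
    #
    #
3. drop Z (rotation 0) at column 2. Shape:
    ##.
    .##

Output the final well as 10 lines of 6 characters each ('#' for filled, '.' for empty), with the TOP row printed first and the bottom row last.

Answer: ......
......
......
......
......
......
..##.#
...###
..##.#
..##.#

Derivation:
Drop 1: O rot0 at col 2 lands with bottom-row=0; cleared 0 line(s) (total 0); column heights now [0 0 2 2 0 0], max=2
Drop 2: I rot3 at col 5 lands with bottom-row=0; cleared 0 line(s) (total 0); column heights now [0 0 2 2 0 4], max=4
Drop 3: Z rot0 at col 2 lands with bottom-row=2; cleared 0 line(s) (total 0); column heights now [0 0 4 4 3 4], max=4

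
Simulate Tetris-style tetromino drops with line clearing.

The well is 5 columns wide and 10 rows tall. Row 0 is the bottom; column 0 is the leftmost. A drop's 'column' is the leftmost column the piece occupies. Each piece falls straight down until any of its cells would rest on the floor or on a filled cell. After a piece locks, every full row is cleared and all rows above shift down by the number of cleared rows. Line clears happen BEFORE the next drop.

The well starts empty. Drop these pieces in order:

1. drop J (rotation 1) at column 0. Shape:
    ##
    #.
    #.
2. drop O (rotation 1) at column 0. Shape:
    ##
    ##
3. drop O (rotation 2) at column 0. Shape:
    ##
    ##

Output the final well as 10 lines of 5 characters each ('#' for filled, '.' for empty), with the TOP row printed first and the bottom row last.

Drop 1: J rot1 at col 0 lands with bottom-row=0; cleared 0 line(s) (total 0); column heights now [3 3 0 0 0], max=3
Drop 2: O rot1 at col 0 lands with bottom-row=3; cleared 0 line(s) (total 0); column heights now [5 5 0 0 0], max=5
Drop 3: O rot2 at col 0 lands with bottom-row=5; cleared 0 line(s) (total 0); column heights now [7 7 0 0 0], max=7

Answer: .....
.....
.....
##...
##...
##...
##...
##...
#....
#....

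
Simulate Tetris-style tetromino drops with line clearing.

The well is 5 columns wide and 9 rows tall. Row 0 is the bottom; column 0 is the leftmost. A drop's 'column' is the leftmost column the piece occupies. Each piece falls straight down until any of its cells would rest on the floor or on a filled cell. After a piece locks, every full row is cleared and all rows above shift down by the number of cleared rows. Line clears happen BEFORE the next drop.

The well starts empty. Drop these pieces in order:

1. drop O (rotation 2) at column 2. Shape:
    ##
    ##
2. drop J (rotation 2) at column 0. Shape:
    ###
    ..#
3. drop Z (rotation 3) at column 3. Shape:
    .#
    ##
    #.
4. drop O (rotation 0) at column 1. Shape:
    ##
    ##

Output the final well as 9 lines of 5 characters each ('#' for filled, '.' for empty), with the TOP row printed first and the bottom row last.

Answer: .....
.....
.....
.....
.##..
.##.#
..##.
..##.
..##.

Derivation:
Drop 1: O rot2 at col 2 lands with bottom-row=0; cleared 0 line(s) (total 0); column heights now [0 0 2 2 0], max=2
Drop 2: J rot2 at col 0 lands with bottom-row=2; cleared 0 line(s) (total 0); column heights now [4 4 4 2 0], max=4
Drop 3: Z rot3 at col 3 lands with bottom-row=2; cleared 1 line(s) (total 1); column heights now [0 0 3 3 4], max=4
Drop 4: O rot0 at col 1 lands with bottom-row=3; cleared 0 line(s) (total 1); column heights now [0 5 5 3 4], max=5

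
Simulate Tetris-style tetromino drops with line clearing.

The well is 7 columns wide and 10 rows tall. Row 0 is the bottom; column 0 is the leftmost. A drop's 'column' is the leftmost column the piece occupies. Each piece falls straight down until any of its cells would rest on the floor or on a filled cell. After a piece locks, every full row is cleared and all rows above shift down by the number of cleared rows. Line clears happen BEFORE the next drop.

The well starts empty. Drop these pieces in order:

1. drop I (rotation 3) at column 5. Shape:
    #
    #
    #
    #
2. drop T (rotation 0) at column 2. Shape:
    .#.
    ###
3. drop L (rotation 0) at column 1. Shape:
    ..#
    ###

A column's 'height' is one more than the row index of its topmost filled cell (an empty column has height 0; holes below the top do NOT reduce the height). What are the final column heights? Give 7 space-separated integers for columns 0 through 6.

Answer: 0 3 3 4 1 4 0

Derivation:
Drop 1: I rot3 at col 5 lands with bottom-row=0; cleared 0 line(s) (total 0); column heights now [0 0 0 0 0 4 0], max=4
Drop 2: T rot0 at col 2 lands with bottom-row=0; cleared 0 line(s) (total 0); column heights now [0 0 1 2 1 4 0], max=4
Drop 3: L rot0 at col 1 lands with bottom-row=2; cleared 0 line(s) (total 0); column heights now [0 3 3 4 1 4 0], max=4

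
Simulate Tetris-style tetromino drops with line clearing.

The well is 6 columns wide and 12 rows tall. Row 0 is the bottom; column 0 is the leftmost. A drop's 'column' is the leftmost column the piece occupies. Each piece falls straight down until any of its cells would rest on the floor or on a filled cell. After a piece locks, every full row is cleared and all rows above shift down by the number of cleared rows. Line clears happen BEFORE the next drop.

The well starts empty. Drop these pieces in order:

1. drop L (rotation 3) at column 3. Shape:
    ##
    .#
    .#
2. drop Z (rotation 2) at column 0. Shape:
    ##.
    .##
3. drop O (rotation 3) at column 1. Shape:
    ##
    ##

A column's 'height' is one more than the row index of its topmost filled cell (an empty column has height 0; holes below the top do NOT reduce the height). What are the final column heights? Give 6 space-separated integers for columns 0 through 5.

Drop 1: L rot3 at col 3 lands with bottom-row=0; cleared 0 line(s) (total 0); column heights now [0 0 0 3 3 0], max=3
Drop 2: Z rot2 at col 0 lands with bottom-row=0; cleared 0 line(s) (total 0); column heights now [2 2 1 3 3 0], max=3
Drop 3: O rot3 at col 1 lands with bottom-row=2; cleared 0 line(s) (total 0); column heights now [2 4 4 3 3 0], max=4

Answer: 2 4 4 3 3 0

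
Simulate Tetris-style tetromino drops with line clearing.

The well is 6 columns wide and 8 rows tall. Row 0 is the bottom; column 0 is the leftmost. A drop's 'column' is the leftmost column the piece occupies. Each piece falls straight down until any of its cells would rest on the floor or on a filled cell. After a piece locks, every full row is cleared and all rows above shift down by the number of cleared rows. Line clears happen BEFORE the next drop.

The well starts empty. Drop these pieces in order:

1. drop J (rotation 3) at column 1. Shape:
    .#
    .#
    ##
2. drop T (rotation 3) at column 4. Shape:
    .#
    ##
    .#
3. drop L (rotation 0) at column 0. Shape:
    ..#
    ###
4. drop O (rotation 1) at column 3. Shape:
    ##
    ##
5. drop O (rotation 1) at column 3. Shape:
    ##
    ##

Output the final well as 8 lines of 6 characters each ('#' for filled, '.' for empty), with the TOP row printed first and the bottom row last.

Drop 1: J rot3 at col 1 lands with bottom-row=0; cleared 0 line(s) (total 0); column heights now [0 1 3 0 0 0], max=3
Drop 2: T rot3 at col 4 lands with bottom-row=0; cleared 0 line(s) (total 0); column heights now [0 1 3 0 2 3], max=3
Drop 3: L rot0 at col 0 lands with bottom-row=3; cleared 0 line(s) (total 0); column heights now [4 4 5 0 2 3], max=5
Drop 4: O rot1 at col 3 lands with bottom-row=2; cleared 0 line(s) (total 0); column heights now [4 4 5 4 4 3], max=5
Drop 5: O rot1 at col 3 lands with bottom-row=4; cleared 0 line(s) (total 0); column heights now [4 4 5 6 6 3], max=6

Answer: ......
......
...##.
..###.
#####.
..####
..#.##
.##..#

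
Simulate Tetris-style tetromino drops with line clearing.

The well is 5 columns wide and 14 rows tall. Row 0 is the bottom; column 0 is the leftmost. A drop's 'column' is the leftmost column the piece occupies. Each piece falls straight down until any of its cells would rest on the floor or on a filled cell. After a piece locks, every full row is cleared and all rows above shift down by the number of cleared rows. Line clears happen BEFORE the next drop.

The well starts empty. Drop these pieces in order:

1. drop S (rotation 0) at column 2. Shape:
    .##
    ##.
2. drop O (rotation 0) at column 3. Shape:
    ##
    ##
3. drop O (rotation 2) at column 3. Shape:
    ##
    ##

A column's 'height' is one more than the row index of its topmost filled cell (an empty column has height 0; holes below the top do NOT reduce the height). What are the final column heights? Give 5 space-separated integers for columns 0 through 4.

Answer: 0 0 1 6 6

Derivation:
Drop 1: S rot0 at col 2 lands with bottom-row=0; cleared 0 line(s) (total 0); column heights now [0 0 1 2 2], max=2
Drop 2: O rot0 at col 3 lands with bottom-row=2; cleared 0 line(s) (total 0); column heights now [0 0 1 4 4], max=4
Drop 3: O rot2 at col 3 lands with bottom-row=4; cleared 0 line(s) (total 0); column heights now [0 0 1 6 6], max=6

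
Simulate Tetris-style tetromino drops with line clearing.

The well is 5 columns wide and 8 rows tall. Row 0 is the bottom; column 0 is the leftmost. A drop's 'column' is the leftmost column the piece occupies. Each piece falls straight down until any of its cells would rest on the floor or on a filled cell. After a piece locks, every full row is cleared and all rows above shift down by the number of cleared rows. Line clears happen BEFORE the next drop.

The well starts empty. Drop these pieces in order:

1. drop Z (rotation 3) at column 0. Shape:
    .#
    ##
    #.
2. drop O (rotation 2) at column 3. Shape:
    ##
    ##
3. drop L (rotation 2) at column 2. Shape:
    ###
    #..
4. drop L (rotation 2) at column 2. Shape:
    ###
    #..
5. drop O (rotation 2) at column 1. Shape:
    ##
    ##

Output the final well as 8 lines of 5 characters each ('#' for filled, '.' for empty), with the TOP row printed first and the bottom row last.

Drop 1: Z rot3 at col 0 lands with bottom-row=0; cleared 0 line(s) (total 0); column heights now [2 3 0 0 0], max=3
Drop 2: O rot2 at col 3 lands with bottom-row=0; cleared 0 line(s) (total 0); column heights now [2 3 0 2 2], max=3
Drop 3: L rot2 at col 2 lands with bottom-row=1; cleared 1 line(s) (total 1); column heights now [1 2 2 2 2], max=2
Drop 4: L rot2 at col 2 lands with bottom-row=2; cleared 0 line(s) (total 1); column heights now [1 2 4 4 4], max=4
Drop 5: O rot2 at col 1 lands with bottom-row=4; cleared 0 line(s) (total 1); column heights now [1 6 6 4 4], max=6

Answer: .....
.....
.##..
.##..
..###
..#..
.####
#..##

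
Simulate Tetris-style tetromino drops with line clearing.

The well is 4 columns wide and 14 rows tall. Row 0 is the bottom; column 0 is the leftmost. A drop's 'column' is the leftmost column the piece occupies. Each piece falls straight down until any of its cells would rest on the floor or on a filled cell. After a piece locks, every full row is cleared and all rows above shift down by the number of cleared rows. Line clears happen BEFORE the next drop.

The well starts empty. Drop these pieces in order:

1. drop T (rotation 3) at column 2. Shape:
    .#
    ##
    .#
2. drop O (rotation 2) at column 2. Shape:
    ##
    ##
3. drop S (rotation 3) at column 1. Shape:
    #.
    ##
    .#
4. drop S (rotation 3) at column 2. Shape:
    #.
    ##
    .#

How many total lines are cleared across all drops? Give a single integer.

Answer: 0

Derivation:
Drop 1: T rot3 at col 2 lands with bottom-row=0; cleared 0 line(s) (total 0); column heights now [0 0 2 3], max=3
Drop 2: O rot2 at col 2 lands with bottom-row=3; cleared 0 line(s) (total 0); column heights now [0 0 5 5], max=5
Drop 3: S rot3 at col 1 lands with bottom-row=5; cleared 0 line(s) (total 0); column heights now [0 8 7 5], max=8
Drop 4: S rot3 at col 2 lands with bottom-row=6; cleared 0 line(s) (total 0); column heights now [0 8 9 8], max=9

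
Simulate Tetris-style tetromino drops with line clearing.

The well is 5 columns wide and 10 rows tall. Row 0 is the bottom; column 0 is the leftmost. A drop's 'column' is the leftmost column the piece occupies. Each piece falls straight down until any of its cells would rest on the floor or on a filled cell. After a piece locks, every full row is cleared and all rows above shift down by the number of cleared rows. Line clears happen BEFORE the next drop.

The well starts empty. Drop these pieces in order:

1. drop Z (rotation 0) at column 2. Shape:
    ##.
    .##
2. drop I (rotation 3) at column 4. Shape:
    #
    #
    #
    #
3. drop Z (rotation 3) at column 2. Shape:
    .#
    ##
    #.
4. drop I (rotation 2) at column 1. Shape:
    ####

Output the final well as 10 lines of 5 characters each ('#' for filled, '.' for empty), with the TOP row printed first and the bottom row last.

Answer: .....
.....
.....
.....
.####
...##
..###
..#.#
..###
...##

Derivation:
Drop 1: Z rot0 at col 2 lands with bottom-row=0; cleared 0 line(s) (total 0); column heights now [0 0 2 2 1], max=2
Drop 2: I rot3 at col 4 lands with bottom-row=1; cleared 0 line(s) (total 0); column heights now [0 0 2 2 5], max=5
Drop 3: Z rot3 at col 2 lands with bottom-row=2; cleared 0 line(s) (total 0); column heights now [0 0 4 5 5], max=5
Drop 4: I rot2 at col 1 lands with bottom-row=5; cleared 0 line(s) (total 0); column heights now [0 6 6 6 6], max=6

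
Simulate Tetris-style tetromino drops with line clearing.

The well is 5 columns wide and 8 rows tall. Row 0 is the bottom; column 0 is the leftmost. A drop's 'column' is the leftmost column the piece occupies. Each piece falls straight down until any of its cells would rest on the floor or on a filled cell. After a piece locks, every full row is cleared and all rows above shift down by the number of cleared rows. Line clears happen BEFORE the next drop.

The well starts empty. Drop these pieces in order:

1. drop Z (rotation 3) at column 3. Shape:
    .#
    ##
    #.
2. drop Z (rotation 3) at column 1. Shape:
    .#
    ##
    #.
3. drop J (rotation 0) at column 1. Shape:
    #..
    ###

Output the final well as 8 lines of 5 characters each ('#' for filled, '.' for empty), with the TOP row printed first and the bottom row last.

Drop 1: Z rot3 at col 3 lands with bottom-row=0; cleared 0 line(s) (total 0); column heights now [0 0 0 2 3], max=3
Drop 2: Z rot3 at col 1 lands with bottom-row=0; cleared 0 line(s) (total 0); column heights now [0 2 3 2 3], max=3
Drop 3: J rot0 at col 1 lands with bottom-row=3; cleared 0 line(s) (total 0); column heights now [0 5 4 4 3], max=5

Answer: .....
.....
.....
.#...
.###.
..#.#
.####
.#.#.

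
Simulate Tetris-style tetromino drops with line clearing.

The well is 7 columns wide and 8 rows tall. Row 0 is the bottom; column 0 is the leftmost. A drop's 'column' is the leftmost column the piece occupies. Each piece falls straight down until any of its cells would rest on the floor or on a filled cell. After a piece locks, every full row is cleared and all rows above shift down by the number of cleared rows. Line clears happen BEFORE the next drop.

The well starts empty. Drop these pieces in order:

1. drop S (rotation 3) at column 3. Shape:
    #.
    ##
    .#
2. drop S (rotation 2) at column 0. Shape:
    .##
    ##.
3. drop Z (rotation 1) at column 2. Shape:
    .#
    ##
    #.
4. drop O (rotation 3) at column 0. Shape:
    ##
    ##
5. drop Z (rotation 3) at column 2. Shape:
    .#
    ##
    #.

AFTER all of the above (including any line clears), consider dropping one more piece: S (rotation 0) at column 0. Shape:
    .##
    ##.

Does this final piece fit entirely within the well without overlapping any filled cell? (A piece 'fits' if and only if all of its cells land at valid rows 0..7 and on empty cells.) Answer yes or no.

Drop 1: S rot3 at col 3 lands with bottom-row=0; cleared 0 line(s) (total 0); column heights now [0 0 0 3 2 0 0], max=3
Drop 2: S rot2 at col 0 lands with bottom-row=0; cleared 0 line(s) (total 0); column heights now [1 2 2 3 2 0 0], max=3
Drop 3: Z rot1 at col 2 lands with bottom-row=2; cleared 0 line(s) (total 0); column heights now [1 2 4 5 2 0 0], max=5
Drop 4: O rot3 at col 0 lands with bottom-row=2; cleared 0 line(s) (total 0); column heights now [4 4 4 5 2 0 0], max=5
Drop 5: Z rot3 at col 2 lands with bottom-row=4; cleared 0 line(s) (total 0); column heights now [4 4 6 7 2 0 0], max=7
Test piece S rot0 at col 0 (width 3): heights before test = [4 4 6 7 2 0 0]; fits = True

Answer: yes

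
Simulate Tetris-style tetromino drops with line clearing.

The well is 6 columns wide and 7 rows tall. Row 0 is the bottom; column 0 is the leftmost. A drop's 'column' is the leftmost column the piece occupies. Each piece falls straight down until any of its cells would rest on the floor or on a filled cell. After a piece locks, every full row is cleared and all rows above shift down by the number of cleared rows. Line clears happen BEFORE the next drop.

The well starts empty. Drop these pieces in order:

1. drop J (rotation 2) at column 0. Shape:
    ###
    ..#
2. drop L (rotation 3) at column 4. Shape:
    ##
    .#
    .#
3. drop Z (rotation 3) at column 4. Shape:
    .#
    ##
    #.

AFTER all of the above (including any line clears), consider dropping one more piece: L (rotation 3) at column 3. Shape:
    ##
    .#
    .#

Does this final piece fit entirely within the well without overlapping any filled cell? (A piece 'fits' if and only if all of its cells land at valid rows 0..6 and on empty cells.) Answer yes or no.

Answer: no

Derivation:
Drop 1: J rot2 at col 0 lands with bottom-row=0; cleared 0 line(s) (total 0); column heights now [2 2 2 0 0 0], max=2
Drop 2: L rot3 at col 4 lands with bottom-row=0; cleared 0 line(s) (total 0); column heights now [2 2 2 0 3 3], max=3
Drop 3: Z rot3 at col 4 lands with bottom-row=3; cleared 0 line(s) (total 0); column heights now [2 2 2 0 5 6], max=6
Test piece L rot3 at col 3 (width 2): heights before test = [2 2 2 0 5 6]; fits = False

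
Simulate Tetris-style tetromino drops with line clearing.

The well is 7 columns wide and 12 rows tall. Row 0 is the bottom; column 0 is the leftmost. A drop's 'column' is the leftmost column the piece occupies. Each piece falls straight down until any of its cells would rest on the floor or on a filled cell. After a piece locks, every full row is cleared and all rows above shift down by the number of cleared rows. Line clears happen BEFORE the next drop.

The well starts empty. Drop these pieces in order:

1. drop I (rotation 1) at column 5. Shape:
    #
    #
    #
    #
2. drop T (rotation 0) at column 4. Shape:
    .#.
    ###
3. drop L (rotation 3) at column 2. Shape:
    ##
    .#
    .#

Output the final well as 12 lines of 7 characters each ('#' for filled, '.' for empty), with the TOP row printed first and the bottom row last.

Answer: .......
.......
.......
.......
.......
.......
.....#.
....###
.....#.
..##.#.
...#.#.
...#.#.

Derivation:
Drop 1: I rot1 at col 5 lands with bottom-row=0; cleared 0 line(s) (total 0); column heights now [0 0 0 0 0 4 0], max=4
Drop 2: T rot0 at col 4 lands with bottom-row=4; cleared 0 line(s) (total 0); column heights now [0 0 0 0 5 6 5], max=6
Drop 3: L rot3 at col 2 lands with bottom-row=0; cleared 0 line(s) (total 0); column heights now [0 0 3 3 5 6 5], max=6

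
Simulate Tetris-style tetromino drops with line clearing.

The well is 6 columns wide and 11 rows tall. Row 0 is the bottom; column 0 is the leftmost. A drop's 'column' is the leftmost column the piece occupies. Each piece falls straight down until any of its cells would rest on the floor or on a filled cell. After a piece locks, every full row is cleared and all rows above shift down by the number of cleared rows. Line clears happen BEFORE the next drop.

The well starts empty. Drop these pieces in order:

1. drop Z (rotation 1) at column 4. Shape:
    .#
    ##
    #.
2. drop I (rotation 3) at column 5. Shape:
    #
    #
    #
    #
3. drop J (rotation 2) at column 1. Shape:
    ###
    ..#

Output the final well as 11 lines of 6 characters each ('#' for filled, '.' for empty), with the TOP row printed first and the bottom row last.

Answer: ......
......
......
......
.....#
.....#
.....#
.....#
.....#
.#####
...##.

Derivation:
Drop 1: Z rot1 at col 4 lands with bottom-row=0; cleared 0 line(s) (total 0); column heights now [0 0 0 0 2 3], max=3
Drop 2: I rot3 at col 5 lands with bottom-row=3; cleared 0 line(s) (total 0); column heights now [0 0 0 0 2 7], max=7
Drop 3: J rot2 at col 1 lands with bottom-row=0; cleared 0 line(s) (total 0); column heights now [0 2 2 2 2 7], max=7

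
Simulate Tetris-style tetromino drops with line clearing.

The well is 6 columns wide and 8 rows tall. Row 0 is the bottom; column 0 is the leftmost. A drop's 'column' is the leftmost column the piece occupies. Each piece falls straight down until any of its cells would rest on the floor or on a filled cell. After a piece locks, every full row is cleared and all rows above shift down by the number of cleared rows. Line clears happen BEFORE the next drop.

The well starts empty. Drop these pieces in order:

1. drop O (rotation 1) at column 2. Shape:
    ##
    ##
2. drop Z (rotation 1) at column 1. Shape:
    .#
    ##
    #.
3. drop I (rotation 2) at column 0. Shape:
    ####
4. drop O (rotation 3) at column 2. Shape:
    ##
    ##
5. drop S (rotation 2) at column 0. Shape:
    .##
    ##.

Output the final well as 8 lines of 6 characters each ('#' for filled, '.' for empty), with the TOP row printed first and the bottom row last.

Answer: .##...
####..
..##..
####..
..#...
.##...
.###..
..##..

Derivation:
Drop 1: O rot1 at col 2 lands with bottom-row=0; cleared 0 line(s) (total 0); column heights now [0 0 2 2 0 0], max=2
Drop 2: Z rot1 at col 1 lands with bottom-row=1; cleared 0 line(s) (total 0); column heights now [0 3 4 2 0 0], max=4
Drop 3: I rot2 at col 0 lands with bottom-row=4; cleared 0 line(s) (total 0); column heights now [5 5 5 5 0 0], max=5
Drop 4: O rot3 at col 2 lands with bottom-row=5; cleared 0 line(s) (total 0); column heights now [5 5 7 7 0 0], max=7
Drop 5: S rot2 at col 0 lands with bottom-row=6; cleared 0 line(s) (total 0); column heights now [7 8 8 7 0 0], max=8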